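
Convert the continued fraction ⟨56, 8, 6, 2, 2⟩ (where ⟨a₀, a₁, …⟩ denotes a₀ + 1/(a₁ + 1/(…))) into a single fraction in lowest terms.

14648/261

Start with 2.
2 + 1/(2/1) = 2 + 1/2 = 5/2
6 + 1/(5/2) = 6 + 2/5 = 32/5
8 + 1/(32/5) = 8 + 5/32 = 261/32
56 + 1/(261/32) = 56 + 32/261 = 14648/261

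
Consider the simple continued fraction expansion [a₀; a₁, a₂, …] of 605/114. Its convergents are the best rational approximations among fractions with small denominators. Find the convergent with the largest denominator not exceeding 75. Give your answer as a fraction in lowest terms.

a_0 = 5: 5/1  (≤ bound)
a_1 = 3: 16/3  (≤ bound)
a_2 = 3: 53/10  (≤ bound)
a_3 = 1: 69/13  (≤ bound)
a_4 = 8: 605/114  (> 75, stop)

69/13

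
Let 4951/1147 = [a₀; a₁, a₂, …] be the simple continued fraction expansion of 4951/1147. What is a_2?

6

4951 = 4·1147 + 363, so a_0 = 4
1147 = 3·363 + 58, so a_1 = 3
363 = 6·58 + 15, so a_2 = 6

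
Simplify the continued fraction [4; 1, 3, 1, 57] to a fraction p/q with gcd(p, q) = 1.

1387/289

Build up convergents one term at a time:
a_0 = 4: 4/1
a_1 = 1: 5/1
a_2 = 3: 19/4
a_3 = 1: 24/5
a_4 = 57: 1387/289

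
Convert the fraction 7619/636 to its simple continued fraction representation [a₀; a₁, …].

Apply division with remainder until the remainder is 0:
7619 = 11·636 + 623, so a_0 = 11
636 = 1·623 + 13, so a_1 = 1
623 = 47·13 + 12, so a_2 = 47
13 = 1·12 + 1, so a_3 = 1
12 = 12·1 + 0, so a_4 = 12

[11; 1, 47, 1, 12]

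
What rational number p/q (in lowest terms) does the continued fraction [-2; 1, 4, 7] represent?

Work from the innermost term outward:
Start with 7.
4 + 1/(7/1) = 4 + 1/7 = 29/7
1 + 1/(29/7) = 1 + 7/29 = 36/29
-2 + 1/(36/29) = -2 + 29/36 = -43/36

-43/36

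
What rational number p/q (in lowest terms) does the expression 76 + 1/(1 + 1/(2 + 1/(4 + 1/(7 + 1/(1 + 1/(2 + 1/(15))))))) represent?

362521/4727

Compute successive convergents:
a_0 = 76: 76/1
a_1 = 1: 77/1
a_2 = 2: 230/3
a_3 = 4: 997/13
a_4 = 7: 7209/94
a_5 = 1: 8206/107
a_6 = 2: 23621/308
a_7 = 15: 362521/4727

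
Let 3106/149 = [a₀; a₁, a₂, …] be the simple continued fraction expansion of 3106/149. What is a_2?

5

Repeatedly divide and take the remainder:
⌊3106/149⌋ = 20, remainder 126
⌊149/126⌋ = 1, remainder 23
⌊126/23⌋ = 5, remainder 11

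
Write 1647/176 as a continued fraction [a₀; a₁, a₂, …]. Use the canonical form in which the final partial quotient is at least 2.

[9; 2, 1, 3, 1, 5, 2]

1647 = 9·176 + 63, so a_0 = 9
176 = 2·63 + 50, so a_1 = 2
63 = 1·50 + 13, so a_2 = 1
50 = 3·13 + 11, so a_3 = 3
13 = 1·11 + 2, so a_4 = 1
11 = 5·2 + 1, so a_5 = 5
2 = 2·1 + 0, so a_6 = 2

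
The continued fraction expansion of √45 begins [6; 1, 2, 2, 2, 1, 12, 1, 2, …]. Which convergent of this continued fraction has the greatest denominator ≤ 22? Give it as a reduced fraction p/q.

List convergents until the denominator exceeds the bound:
a_0 = 6: 6/1  (≤ bound)
a_1 = 1: 7/1  (≤ bound)
a_2 = 2: 20/3  (≤ bound)
a_3 = 2: 47/7  (≤ bound)
a_4 = 2: 114/17  (≤ bound)
a_5 = 1: 161/24  (> 22, stop)

114/17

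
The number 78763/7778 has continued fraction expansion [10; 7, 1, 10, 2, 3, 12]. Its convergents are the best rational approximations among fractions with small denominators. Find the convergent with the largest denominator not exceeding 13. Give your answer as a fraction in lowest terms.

a_0 = 10: 10/1  (≤ bound)
a_1 = 7: 71/7  (≤ bound)
a_2 = 1: 81/8  (≤ bound)
a_3 = 10: 881/87  (> 13, stop)

81/8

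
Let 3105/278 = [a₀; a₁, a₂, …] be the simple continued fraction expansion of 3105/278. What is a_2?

3105 = 11·278 + 47, so a_0 = 11
278 = 5·47 + 43, so a_1 = 5
47 = 1·43 + 4, so a_2 = 1

1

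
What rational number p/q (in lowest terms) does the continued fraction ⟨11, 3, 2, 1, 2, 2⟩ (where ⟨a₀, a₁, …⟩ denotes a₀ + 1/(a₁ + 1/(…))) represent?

Start with 2.
2 + 1/(2/1) = 2 + 1/2 = 5/2
1 + 1/(5/2) = 1 + 2/5 = 7/5
2 + 1/(7/5) = 2 + 5/7 = 19/7
3 + 1/(19/7) = 3 + 7/19 = 64/19
11 + 1/(64/19) = 11 + 19/64 = 723/64

723/64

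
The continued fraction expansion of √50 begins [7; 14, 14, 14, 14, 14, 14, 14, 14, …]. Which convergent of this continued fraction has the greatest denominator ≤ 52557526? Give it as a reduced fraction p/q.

54608393/7722793

a_0 = 7: 7/1  (≤ bound)
a_1 = 14: 99/14  (≤ bound)
a_2 = 14: 1393/197  (≤ bound)
a_3 = 14: 19601/2772  (≤ bound)
a_4 = 14: 275807/39005  (≤ bound)
a_5 = 14: 3880899/548842  (≤ bound)
a_6 = 14: 54608393/7722793  (≤ bound)
a_7 = 14: 768398401/108667944  (> 52557526, stop)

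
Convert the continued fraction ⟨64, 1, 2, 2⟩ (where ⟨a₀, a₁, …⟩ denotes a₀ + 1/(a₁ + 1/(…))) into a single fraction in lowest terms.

a_0 = 64: 64/1
a_1 = 1: 65/1
a_2 = 2: 194/3
a_3 = 2: 453/7

453/7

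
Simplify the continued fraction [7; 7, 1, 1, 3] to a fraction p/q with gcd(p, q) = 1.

Compute successive convergents:
a_0 = 7: 7/1
a_1 = 7: 50/7
a_2 = 1: 57/8
a_3 = 1: 107/15
a_4 = 3: 378/53

378/53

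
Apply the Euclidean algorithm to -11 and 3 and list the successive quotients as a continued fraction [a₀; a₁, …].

[-4; 3]

Run the Euclidean algorithm, recording each quotient:
⌊-11/3⌋ = -4, remainder 1
⌊3/1⌋ = 3, remainder 0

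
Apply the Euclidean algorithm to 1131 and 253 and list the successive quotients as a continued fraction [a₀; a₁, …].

[4; 2, 7, 1, 14]

1131 = 4·253 + 119, so a_0 = 4
253 = 2·119 + 15, so a_1 = 2
119 = 7·15 + 14, so a_2 = 7
15 = 1·14 + 1, so a_3 = 1
14 = 14·1 + 0, so a_4 = 14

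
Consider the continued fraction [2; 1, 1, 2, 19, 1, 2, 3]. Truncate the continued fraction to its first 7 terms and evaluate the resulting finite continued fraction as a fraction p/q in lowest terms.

Work from the innermost term outward:
Start with 2.
1 + 1/(2/1) = 1 + 1/2 = 3/2
19 + 1/(3/2) = 19 + 2/3 = 59/3
2 + 1/(59/3) = 2 + 3/59 = 121/59
1 + 1/(121/59) = 1 + 59/121 = 180/121
1 + 1/(180/121) = 1 + 121/180 = 301/180
2 + 1/(301/180) = 2 + 180/301 = 782/301

782/301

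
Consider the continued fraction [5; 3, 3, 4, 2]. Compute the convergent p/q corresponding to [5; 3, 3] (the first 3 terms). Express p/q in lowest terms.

Start with 3.
3 + 1/(3/1) = 3 + 1/3 = 10/3
5 + 1/(10/3) = 5 + 3/10 = 53/10

53/10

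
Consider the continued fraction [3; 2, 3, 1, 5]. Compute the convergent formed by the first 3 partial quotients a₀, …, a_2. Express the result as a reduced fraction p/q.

a_0 = 3: 3/1
a_1 = 2: 7/2
a_2 = 3: 24/7

24/7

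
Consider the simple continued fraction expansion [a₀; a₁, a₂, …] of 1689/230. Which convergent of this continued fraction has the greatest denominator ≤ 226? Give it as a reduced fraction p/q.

727/99

List convergents until the denominator exceeds the bound:
a_0 = 7: 7/1  (≤ bound)
a_1 = 2: 15/2  (≤ bound)
a_2 = 1: 22/3  (≤ bound)
a_3 = 10: 235/32  (≤ bound)
a_4 = 3: 727/99  (≤ bound)
a_5 = 2: 1689/230  (> 226, stop)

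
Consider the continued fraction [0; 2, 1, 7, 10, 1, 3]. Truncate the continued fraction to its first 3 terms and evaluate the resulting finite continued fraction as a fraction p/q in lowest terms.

1/3

Compute successive convergents:
a_0 = 0: 0/1
a_1 = 2: 1/2
a_2 = 1: 1/3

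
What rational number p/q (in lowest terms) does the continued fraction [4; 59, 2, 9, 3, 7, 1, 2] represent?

337802/84097

Work from the innermost term outward:
Start with 2.
1 + 1/(2/1) = 1 + 1/2 = 3/2
7 + 1/(3/2) = 7 + 2/3 = 23/3
3 + 1/(23/3) = 3 + 3/23 = 72/23
9 + 1/(72/23) = 9 + 23/72 = 671/72
2 + 1/(671/72) = 2 + 72/671 = 1414/671
59 + 1/(1414/671) = 59 + 671/1414 = 84097/1414
4 + 1/(84097/1414) = 4 + 1414/84097 = 337802/84097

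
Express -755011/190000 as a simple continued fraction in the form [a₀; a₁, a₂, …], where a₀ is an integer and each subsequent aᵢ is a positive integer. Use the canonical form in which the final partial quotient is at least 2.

-755011 ÷ 190000 → quotient -4, remainder 4989
190000 ÷ 4989 → quotient 38, remainder 418
4989 ÷ 418 → quotient 11, remainder 391
418 ÷ 391 → quotient 1, remainder 27
391 ÷ 27 → quotient 14, remainder 13
27 ÷ 13 → quotient 2, remainder 1
13 ÷ 1 → quotient 13, remainder 0

[-4; 38, 11, 1, 14, 2, 13]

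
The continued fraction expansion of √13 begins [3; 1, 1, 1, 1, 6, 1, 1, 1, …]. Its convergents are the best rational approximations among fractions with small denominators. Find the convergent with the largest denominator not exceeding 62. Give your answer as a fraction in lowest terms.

137/38

a_0 = 3: 3/1  (≤ bound)
a_1 = 1: 4/1  (≤ bound)
a_2 = 1: 7/2  (≤ bound)
a_3 = 1: 11/3  (≤ bound)
a_4 = 1: 18/5  (≤ bound)
a_5 = 6: 119/33  (≤ bound)
a_6 = 1: 137/38  (≤ bound)
a_7 = 1: 256/71  (> 62, stop)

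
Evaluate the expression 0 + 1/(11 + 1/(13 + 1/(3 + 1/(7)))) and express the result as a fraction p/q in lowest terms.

293/3245

Start with 7.
3 + 1/(7/1) = 3 + 1/7 = 22/7
13 + 1/(22/7) = 13 + 7/22 = 293/22
11 + 1/(293/22) = 11 + 22/293 = 3245/293
0 + 1/(3245/293) = 0 + 293/3245 = 293/3245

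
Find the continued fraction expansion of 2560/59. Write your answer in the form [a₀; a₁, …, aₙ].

⌊2560/59⌋ = 43, remainder 23
⌊59/23⌋ = 2, remainder 13
⌊23/13⌋ = 1, remainder 10
⌊13/10⌋ = 1, remainder 3
⌊10/3⌋ = 3, remainder 1
⌊3/1⌋ = 3, remainder 0

[43; 2, 1, 1, 3, 3]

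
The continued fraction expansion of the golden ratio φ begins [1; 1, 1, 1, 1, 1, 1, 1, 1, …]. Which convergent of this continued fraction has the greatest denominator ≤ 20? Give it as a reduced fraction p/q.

a_0 = 1: 1/1  (≤ bound)
a_1 = 1: 2/1  (≤ bound)
a_2 = 1: 3/2  (≤ bound)
a_3 = 1: 5/3  (≤ bound)
a_4 = 1: 8/5  (≤ bound)
a_5 = 1: 13/8  (≤ bound)
a_6 = 1: 21/13  (≤ bound)
a_7 = 1: 34/21  (> 20, stop)

21/13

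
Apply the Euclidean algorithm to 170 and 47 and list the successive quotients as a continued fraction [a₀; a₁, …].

[3; 1, 1, 1, 1, 1, 1, 3]

170 ÷ 47 → quotient 3, remainder 29
47 ÷ 29 → quotient 1, remainder 18
29 ÷ 18 → quotient 1, remainder 11
18 ÷ 11 → quotient 1, remainder 7
11 ÷ 7 → quotient 1, remainder 4
7 ÷ 4 → quotient 1, remainder 3
4 ÷ 3 → quotient 1, remainder 1
3 ÷ 1 → quotient 3, remainder 0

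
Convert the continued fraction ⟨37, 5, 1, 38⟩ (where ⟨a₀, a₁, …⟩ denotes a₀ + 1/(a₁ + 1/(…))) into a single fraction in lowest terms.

Start with 38.
1 + 1/(38/1) = 1 + 1/38 = 39/38
5 + 1/(39/38) = 5 + 38/39 = 233/39
37 + 1/(233/39) = 37 + 39/233 = 8660/233

8660/233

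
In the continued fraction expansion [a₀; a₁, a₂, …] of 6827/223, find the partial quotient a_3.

6827 = 30·223 + 137, so a_0 = 30
223 = 1·137 + 86, so a_1 = 1
137 = 1·86 + 51, so a_2 = 1
86 = 1·51 + 35, so a_3 = 1

1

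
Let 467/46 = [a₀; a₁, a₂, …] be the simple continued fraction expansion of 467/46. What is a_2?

1

Repeatedly divide and take the remainder:
467 = 10·46 + 7, so a_0 = 10
46 = 6·7 + 4, so a_1 = 6
7 = 1·4 + 3, so a_2 = 1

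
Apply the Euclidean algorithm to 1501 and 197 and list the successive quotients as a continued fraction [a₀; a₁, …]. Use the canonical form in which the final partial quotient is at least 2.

Repeatedly divide and take the remainder:
1501 ÷ 197 → quotient 7, remainder 122
197 ÷ 122 → quotient 1, remainder 75
122 ÷ 75 → quotient 1, remainder 47
75 ÷ 47 → quotient 1, remainder 28
47 ÷ 28 → quotient 1, remainder 19
28 ÷ 19 → quotient 1, remainder 9
19 ÷ 9 → quotient 2, remainder 1
9 ÷ 1 → quotient 9, remainder 0

[7; 1, 1, 1, 1, 1, 2, 9]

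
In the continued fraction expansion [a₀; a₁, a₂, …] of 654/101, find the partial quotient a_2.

9

⌊654/101⌋ = 6, remainder 48
⌊101/48⌋ = 2, remainder 5
⌊48/5⌋ = 9, remainder 3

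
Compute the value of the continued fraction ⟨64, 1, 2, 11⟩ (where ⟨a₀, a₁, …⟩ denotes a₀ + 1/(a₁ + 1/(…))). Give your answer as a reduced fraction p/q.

Collapse the nested fraction from the inside out:
Start with 11.
2 + 1/(11/1) = 2 + 1/11 = 23/11
1 + 1/(23/11) = 1 + 11/23 = 34/23
64 + 1/(34/23) = 64 + 23/34 = 2199/34

2199/34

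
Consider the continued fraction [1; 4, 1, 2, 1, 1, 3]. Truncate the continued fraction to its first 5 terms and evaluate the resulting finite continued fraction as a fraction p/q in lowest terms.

Compute successive convergents:
a_0 = 1: 1/1
a_1 = 4: 5/4
a_2 = 1: 6/5
a_3 = 2: 17/14
a_4 = 1: 23/19

23/19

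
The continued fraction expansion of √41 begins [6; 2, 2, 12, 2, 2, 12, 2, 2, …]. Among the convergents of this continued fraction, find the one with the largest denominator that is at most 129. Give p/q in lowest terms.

826/129

a_0 = 6: 6/1  (≤ bound)
a_1 = 2: 13/2  (≤ bound)
a_2 = 2: 32/5  (≤ bound)
a_3 = 12: 397/62  (≤ bound)
a_4 = 2: 826/129  (≤ bound)
a_5 = 2: 2049/320  (> 129, stop)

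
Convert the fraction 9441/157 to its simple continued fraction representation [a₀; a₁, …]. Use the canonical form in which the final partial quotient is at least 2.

9441 = 60·157 + 21, so a_0 = 60
157 = 7·21 + 10, so a_1 = 7
21 = 2·10 + 1, so a_2 = 2
10 = 10·1 + 0, so a_3 = 10

[60; 7, 2, 10]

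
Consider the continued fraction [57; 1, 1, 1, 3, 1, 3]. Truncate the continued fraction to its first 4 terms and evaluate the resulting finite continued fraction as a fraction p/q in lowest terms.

a_0 = 57: 57/1
a_1 = 1: 58/1
a_2 = 1: 115/2
a_3 = 1: 173/3

173/3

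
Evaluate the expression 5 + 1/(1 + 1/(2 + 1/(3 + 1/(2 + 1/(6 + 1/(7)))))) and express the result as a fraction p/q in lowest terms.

a_0 = 5: 5/1
a_1 = 1: 6/1
a_2 = 2: 17/3
a_3 = 3: 57/10
a_4 = 2: 131/23
a_5 = 6: 843/148
a_6 = 7: 6032/1059

6032/1059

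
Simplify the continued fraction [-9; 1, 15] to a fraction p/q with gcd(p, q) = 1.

a_0 = -9: -9/1
a_1 = 1: -8/1
a_2 = 15: -129/16

-129/16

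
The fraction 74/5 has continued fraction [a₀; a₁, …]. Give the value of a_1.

1

Run the Euclidean algorithm, recording each quotient:
74 = 14·5 + 4, so a_0 = 14
5 = 1·4 + 1, so a_1 = 1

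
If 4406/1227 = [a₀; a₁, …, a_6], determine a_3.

Repeatedly divide and take the remainder:
4406 = 3·1227 + 725, so a_0 = 3
1227 = 1·725 + 502, so a_1 = 1
725 = 1·502 + 223, so a_2 = 1
502 = 2·223 + 56, so a_3 = 2

2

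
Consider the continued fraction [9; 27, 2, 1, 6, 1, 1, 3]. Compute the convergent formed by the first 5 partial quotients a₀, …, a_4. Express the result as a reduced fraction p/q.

4943/547

Starting at the tail and folding back:
Start with 6.
1 + 1/(6/1) = 1 + 1/6 = 7/6
2 + 1/(7/6) = 2 + 6/7 = 20/7
27 + 1/(20/7) = 27 + 7/20 = 547/20
9 + 1/(547/20) = 9 + 20/547 = 4943/547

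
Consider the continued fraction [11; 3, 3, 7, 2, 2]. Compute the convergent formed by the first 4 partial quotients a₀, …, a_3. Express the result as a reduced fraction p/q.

Build up convergents one term at a time:
a_0 = 11: 11/1
a_1 = 3: 34/3
a_2 = 3: 113/10
a_3 = 7: 825/73

825/73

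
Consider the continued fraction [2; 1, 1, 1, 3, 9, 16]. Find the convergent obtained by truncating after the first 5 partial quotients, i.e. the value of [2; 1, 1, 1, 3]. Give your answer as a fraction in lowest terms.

29/11

Start with 3.
1 + 1/(3/1) = 1 + 1/3 = 4/3
1 + 1/(4/3) = 1 + 3/4 = 7/4
1 + 1/(7/4) = 1 + 4/7 = 11/7
2 + 1/(11/7) = 2 + 7/11 = 29/11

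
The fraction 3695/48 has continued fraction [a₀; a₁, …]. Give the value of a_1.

⌊3695/48⌋ = 76, remainder 47
⌊48/47⌋ = 1, remainder 1

1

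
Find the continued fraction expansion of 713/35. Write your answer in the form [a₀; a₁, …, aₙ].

[20; 2, 1, 2, 4]

Run the Euclidean algorithm, recording each quotient:
713 = 20·35 + 13, so a_0 = 20
35 = 2·13 + 9, so a_1 = 2
13 = 1·9 + 4, so a_2 = 1
9 = 2·4 + 1, so a_3 = 2
4 = 4·1 + 0, so a_4 = 4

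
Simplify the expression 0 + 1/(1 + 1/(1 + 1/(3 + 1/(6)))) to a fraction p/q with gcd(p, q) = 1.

25/44

Build up convergents one term at a time:
a_0 = 0: 0/1
a_1 = 1: 1/1
a_2 = 1: 1/2
a_3 = 3: 4/7
a_4 = 6: 25/44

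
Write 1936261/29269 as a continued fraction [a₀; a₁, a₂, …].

1936261 = 66·29269 + 4507, so a_0 = 66
29269 = 6·4507 + 2227, so a_1 = 6
4507 = 2·2227 + 53, so a_2 = 2
2227 = 42·53 + 1, so a_3 = 42
53 = 53·1 + 0, so a_4 = 53

[66; 6, 2, 42, 53]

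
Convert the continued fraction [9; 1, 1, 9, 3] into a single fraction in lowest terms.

562/59

Start with 3.
9 + 1/(3/1) = 9 + 1/3 = 28/3
1 + 1/(28/3) = 1 + 3/28 = 31/28
1 + 1/(31/28) = 1 + 28/31 = 59/31
9 + 1/(59/31) = 9 + 31/59 = 562/59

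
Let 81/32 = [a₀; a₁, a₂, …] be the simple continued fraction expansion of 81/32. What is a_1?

1

Apply division with remainder until the remainder is 0:
⌊81/32⌋ = 2, remainder 17
⌊32/17⌋ = 1, remainder 15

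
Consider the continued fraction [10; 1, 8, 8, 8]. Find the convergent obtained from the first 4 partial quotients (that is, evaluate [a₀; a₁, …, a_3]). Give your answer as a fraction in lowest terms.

795/73

Work from the innermost term outward:
Start with 8.
8 + 1/(8/1) = 8 + 1/8 = 65/8
1 + 1/(65/8) = 1 + 8/65 = 73/65
10 + 1/(73/65) = 10 + 65/73 = 795/73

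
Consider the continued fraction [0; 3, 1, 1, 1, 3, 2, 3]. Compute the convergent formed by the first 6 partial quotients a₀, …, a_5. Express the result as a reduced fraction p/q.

11/40

Compute successive convergents:
a_0 = 0: 0/1
a_1 = 3: 1/3
a_2 = 1: 1/4
a_3 = 1: 2/7
a_4 = 1: 3/11
a_5 = 3: 11/40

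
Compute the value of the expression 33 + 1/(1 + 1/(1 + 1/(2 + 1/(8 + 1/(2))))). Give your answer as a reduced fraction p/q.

Use the convergent recurrence hₖ = aₖ·hₖ₋₁ + hₖ₋₂ (and likewise for the denominators kₖ):
a_0 = 33: 33/1
a_1 = 1: 34/1
a_2 = 1: 67/2
a_3 = 2: 168/5
a_4 = 8: 1411/42
a_5 = 2: 2990/89

2990/89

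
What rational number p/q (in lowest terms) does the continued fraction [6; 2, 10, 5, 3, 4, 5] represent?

Start with 5.
4 + 1/(5/1) = 4 + 1/5 = 21/5
3 + 1/(21/5) = 3 + 5/21 = 68/21
5 + 1/(68/21) = 5 + 21/68 = 361/68
10 + 1/(361/68) = 10 + 68/361 = 3678/361
2 + 1/(3678/361) = 2 + 361/3678 = 7717/3678
6 + 1/(7717/3678) = 6 + 3678/7717 = 49980/7717

49980/7717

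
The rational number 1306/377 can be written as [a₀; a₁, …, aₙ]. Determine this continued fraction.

⌊1306/377⌋ = 3, remainder 175
⌊377/175⌋ = 2, remainder 27
⌊175/27⌋ = 6, remainder 13
⌊27/13⌋ = 2, remainder 1
⌊13/1⌋ = 13, remainder 0

[3; 2, 6, 2, 13]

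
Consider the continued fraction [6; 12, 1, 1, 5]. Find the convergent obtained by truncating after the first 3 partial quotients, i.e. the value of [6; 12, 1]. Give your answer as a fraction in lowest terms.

Starting at the tail and folding back:
Start with 1.
12 + 1/(1/1) = 12 + 1/1 = 13/1
6 + 1/(13/1) = 6 + 1/13 = 79/13

79/13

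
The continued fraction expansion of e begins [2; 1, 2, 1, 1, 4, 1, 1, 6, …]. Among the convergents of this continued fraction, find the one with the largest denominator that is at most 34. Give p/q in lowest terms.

a_0 = 2: 2/1  (≤ bound)
a_1 = 1: 3/1  (≤ bound)
a_2 = 2: 8/3  (≤ bound)
a_3 = 1: 11/4  (≤ bound)
a_4 = 1: 19/7  (≤ bound)
a_5 = 4: 87/32  (≤ bound)
a_6 = 1: 106/39  (> 34, stop)

87/32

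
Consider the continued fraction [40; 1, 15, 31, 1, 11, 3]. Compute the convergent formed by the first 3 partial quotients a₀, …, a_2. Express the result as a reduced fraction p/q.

Start with 15.
1 + 1/(15/1) = 1 + 1/15 = 16/15
40 + 1/(16/15) = 40 + 15/16 = 655/16

655/16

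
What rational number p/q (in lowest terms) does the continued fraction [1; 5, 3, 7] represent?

a_0 = 1: 1/1
a_1 = 5: 6/5
a_2 = 3: 19/16
a_3 = 7: 139/117

139/117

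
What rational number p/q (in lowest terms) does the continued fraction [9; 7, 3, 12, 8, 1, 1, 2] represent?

107473/11763

a_0 = 9: 9/1
a_1 = 7: 64/7
a_2 = 3: 201/22
a_3 = 12: 2476/271
a_4 = 8: 20009/2190
a_5 = 1: 22485/2461
a_6 = 1: 42494/4651
a_7 = 2: 107473/11763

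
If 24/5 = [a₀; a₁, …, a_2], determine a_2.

⌊24/5⌋ = 4, remainder 4
⌊5/4⌋ = 1, remainder 1
⌊4/1⌋ = 4, remainder 0

4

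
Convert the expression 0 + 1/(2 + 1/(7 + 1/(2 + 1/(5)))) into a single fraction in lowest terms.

Start with 5.
2 + 1/(5/1) = 2 + 1/5 = 11/5
7 + 1/(11/5) = 7 + 5/11 = 82/11
2 + 1/(82/11) = 2 + 11/82 = 175/82
0 + 1/(175/82) = 0 + 82/175 = 82/175

82/175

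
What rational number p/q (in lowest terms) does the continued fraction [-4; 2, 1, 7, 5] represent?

-431/118

Start with 5.
7 + 1/(5/1) = 7 + 1/5 = 36/5
1 + 1/(36/5) = 1 + 5/36 = 41/36
2 + 1/(41/36) = 2 + 36/41 = 118/41
-4 + 1/(118/41) = -4 + 41/118 = -431/118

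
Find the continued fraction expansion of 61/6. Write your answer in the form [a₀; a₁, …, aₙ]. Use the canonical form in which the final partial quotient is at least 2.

⌊61/6⌋ = 10, remainder 1
⌊6/1⌋ = 6, remainder 0

[10; 6]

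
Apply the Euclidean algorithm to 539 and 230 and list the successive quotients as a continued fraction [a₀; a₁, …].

[2; 2, 1, 10, 3, 2]

539 = 2·230 + 79, so a_0 = 2
230 = 2·79 + 72, so a_1 = 2
79 = 1·72 + 7, so a_2 = 1
72 = 10·7 + 2, so a_3 = 10
7 = 3·2 + 1, so a_4 = 3
2 = 2·1 + 0, so a_5 = 2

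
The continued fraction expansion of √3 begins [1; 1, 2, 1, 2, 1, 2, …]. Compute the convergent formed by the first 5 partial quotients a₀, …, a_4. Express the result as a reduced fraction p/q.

19/11

Start with 2.
1 + 1/(2/1) = 1 + 1/2 = 3/2
2 + 1/(3/2) = 2 + 2/3 = 8/3
1 + 1/(8/3) = 1 + 3/8 = 11/8
1 + 1/(11/8) = 1 + 8/11 = 19/11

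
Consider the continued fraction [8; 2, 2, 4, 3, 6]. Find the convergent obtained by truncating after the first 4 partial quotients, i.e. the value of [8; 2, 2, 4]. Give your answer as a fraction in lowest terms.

Starting at the tail and folding back:
Start with 4.
2 + 1/(4/1) = 2 + 1/4 = 9/4
2 + 1/(9/4) = 2 + 4/9 = 22/9
8 + 1/(22/9) = 8 + 9/22 = 185/22

185/22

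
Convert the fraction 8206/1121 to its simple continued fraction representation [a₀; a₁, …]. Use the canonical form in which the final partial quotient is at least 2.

Apply division with remainder until the remainder is 0:
⌊8206/1121⌋ = 7, remainder 359
⌊1121/359⌋ = 3, remainder 44
⌊359/44⌋ = 8, remainder 7
⌊44/7⌋ = 6, remainder 2
⌊7/2⌋ = 3, remainder 1
⌊2/1⌋ = 2, remainder 0

[7; 3, 8, 6, 3, 2]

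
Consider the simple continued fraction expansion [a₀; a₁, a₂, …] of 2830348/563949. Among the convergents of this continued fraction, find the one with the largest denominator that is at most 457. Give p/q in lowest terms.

List convergents until the denominator exceeds the bound:
a_0 = 5: 5/1  (≤ bound)
a_1 = 53: 266/53  (≤ bound)
a_2 = 5: 1335/266  (≤ bound)
a_3 = 3: 4271/851  (> 457, stop)

1335/266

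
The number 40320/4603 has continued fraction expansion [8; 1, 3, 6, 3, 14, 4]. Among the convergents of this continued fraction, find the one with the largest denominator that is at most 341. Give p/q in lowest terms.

692/79

a_0 = 8: 8/1  (≤ bound)
a_1 = 1: 9/1  (≤ bound)
a_2 = 3: 35/4  (≤ bound)
a_3 = 6: 219/25  (≤ bound)
a_4 = 3: 692/79  (≤ bound)
a_5 = 14: 9907/1131  (> 341, stop)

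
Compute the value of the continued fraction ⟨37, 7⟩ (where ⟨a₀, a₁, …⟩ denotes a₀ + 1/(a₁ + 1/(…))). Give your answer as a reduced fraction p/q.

260/7

a_0 = 37: 37/1
a_1 = 7: 260/7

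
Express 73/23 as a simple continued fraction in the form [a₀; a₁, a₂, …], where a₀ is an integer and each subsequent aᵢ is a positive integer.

[3; 5, 1, 3]

Repeatedly divide and take the remainder:
73 ÷ 23 → quotient 3, remainder 4
23 ÷ 4 → quotient 5, remainder 3
4 ÷ 3 → quotient 1, remainder 1
3 ÷ 1 → quotient 3, remainder 0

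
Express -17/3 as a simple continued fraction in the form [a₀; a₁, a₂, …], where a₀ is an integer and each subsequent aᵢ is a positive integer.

[-6; 3]

Repeatedly divide and take the remainder:
-17 = -6·3 + 1, so a_0 = -6
3 = 3·1 + 0, so a_1 = 3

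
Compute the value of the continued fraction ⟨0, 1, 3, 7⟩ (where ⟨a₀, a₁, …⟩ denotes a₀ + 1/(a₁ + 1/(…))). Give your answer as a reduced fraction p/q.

22/29

a_0 = 0: 0/1
a_1 = 1: 1/1
a_2 = 3: 3/4
a_3 = 7: 22/29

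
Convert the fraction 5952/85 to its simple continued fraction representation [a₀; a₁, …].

[70; 42, 2]

5952 ÷ 85 → quotient 70, remainder 2
85 ÷ 2 → quotient 42, remainder 1
2 ÷ 1 → quotient 2, remainder 0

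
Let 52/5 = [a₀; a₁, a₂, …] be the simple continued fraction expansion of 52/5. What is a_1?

2

Repeatedly divide and take the remainder:
⌊52/5⌋ = 10, remainder 2
⌊5/2⌋ = 2, remainder 1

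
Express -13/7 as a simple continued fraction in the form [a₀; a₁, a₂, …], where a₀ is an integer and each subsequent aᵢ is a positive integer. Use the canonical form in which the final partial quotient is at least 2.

Run the Euclidean algorithm, recording each quotient:
⌊-13/7⌋ = -2, remainder 1
⌊7/1⌋ = 7, remainder 0

[-2; 7]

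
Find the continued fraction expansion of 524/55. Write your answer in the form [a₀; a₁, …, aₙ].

[9; 1, 1, 8, 1, 2]

524 ÷ 55 → quotient 9, remainder 29
55 ÷ 29 → quotient 1, remainder 26
29 ÷ 26 → quotient 1, remainder 3
26 ÷ 3 → quotient 8, remainder 2
3 ÷ 2 → quotient 1, remainder 1
2 ÷ 1 → quotient 2, remainder 0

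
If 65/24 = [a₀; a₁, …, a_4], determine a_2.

65 = 2·24 + 17, so a_0 = 2
24 = 1·17 + 7, so a_1 = 1
17 = 2·7 + 3, so a_2 = 2

2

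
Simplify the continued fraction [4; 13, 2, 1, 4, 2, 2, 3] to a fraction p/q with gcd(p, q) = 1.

14095/3459

Start with 3.
2 + 1/(3/1) = 2 + 1/3 = 7/3
2 + 1/(7/3) = 2 + 3/7 = 17/7
4 + 1/(17/7) = 4 + 7/17 = 75/17
1 + 1/(75/17) = 1 + 17/75 = 92/75
2 + 1/(92/75) = 2 + 75/92 = 259/92
13 + 1/(259/92) = 13 + 92/259 = 3459/259
4 + 1/(3459/259) = 4 + 259/3459 = 14095/3459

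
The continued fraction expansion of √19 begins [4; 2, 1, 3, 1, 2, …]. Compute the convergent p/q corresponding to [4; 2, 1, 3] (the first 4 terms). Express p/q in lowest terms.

48/11

Starting at the tail and folding back:
Start with 3.
1 + 1/(3/1) = 1 + 1/3 = 4/3
2 + 1/(4/3) = 2 + 3/4 = 11/4
4 + 1/(11/4) = 4 + 4/11 = 48/11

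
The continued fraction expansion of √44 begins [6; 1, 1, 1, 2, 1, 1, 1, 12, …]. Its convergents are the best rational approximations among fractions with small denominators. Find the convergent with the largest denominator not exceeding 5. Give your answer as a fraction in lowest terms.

List convergents until the denominator exceeds the bound:
a_0 = 6: 6/1  (≤ bound)
a_1 = 1: 7/1  (≤ bound)
a_2 = 1: 13/2  (≤ bound)
a_3 = 1: 20/3  (≤ bound)
a_4 = 2: 53/8  (> 5, stop)

20/3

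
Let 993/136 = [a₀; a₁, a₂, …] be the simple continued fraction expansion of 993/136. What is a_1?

3

Repeatedly divide and take the remainder:
993 ÷ 136 → quotient 7, remainder 41
136 ÷ 41 → quotient 3, remainder 13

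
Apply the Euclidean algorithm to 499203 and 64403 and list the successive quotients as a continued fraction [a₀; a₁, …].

Repeatedly divide and take the remainder:
499203 = 7·64403 + 48382, so a_0 = 7
64403 = 1·48382 + 16021, so a_1 = 1
48382 = 3·16021 + 319, so a_2 = 3
16021 = 50·319 + 71, so a_3 = 50
319 = 4·71 + 35, so a_4 = 4
71 = 2·35 + 1, so a_5 = 2
35 = 35·1 + 0, so a_6 = 35

[7; 1, 3, 50, 4, 2, 35]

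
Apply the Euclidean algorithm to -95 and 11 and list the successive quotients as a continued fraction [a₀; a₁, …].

Run the Euclidean algorithm, recording each quotient:
⌊-95/11⌋ = -9, remainder 4
⌊11/4⌋ = 2, remainder 3
⌊4/3⌋ = 1, remainder 1
⌊3/1⌋ = 3, remainder 0

[-9; 2, 1, 3]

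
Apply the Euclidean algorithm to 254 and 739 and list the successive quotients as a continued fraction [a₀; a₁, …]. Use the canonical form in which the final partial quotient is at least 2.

Repeatedly divide and take the remainder:
254 = 0·739 + 254, so a_0 = 0
739 = 2·254 + 231, so a_1 = 2
254 = 1·231 + 23, so a_2 = 1
231 = 10·23 + 1, so a_3 = 10
23 = 23·1 + 0, so a_4 = 23

[0; 2, 1, 10, 23]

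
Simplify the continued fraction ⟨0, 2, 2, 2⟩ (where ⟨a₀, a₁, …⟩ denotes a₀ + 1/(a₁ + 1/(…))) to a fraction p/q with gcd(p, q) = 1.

5/12

Work from the innermost term outward:
Start with 2.
2 + 1/(2/1) = 2 + 1/2 = 5/2
2 + 1/(5/2) = 2 + 2/5 = 12/5
0 + 1/(12/5) = 0 + 5/12 = 5/12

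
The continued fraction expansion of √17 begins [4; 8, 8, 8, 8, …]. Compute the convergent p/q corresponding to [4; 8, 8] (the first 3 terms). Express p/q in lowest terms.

Start with 8.
8 + 1/(8/1) = 8 + 1/8 = 65/8
4 + 1/(65/8) = 4 + 8/65 = 268/65

268/65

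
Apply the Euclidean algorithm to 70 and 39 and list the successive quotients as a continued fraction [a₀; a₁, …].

[1; 1, 3, 1, 7]

⌊70/39⌋ = 1, remainder 31
⌊39/31⌋ = 1, remainder 8
⌊31/8⌋ = 3, remainder 7
⌊8/7⌋ = 1, remainder 1
⌊7/1⌋ = 7, remainder 0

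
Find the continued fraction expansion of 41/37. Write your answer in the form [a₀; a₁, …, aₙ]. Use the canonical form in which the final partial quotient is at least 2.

[1; 9, 4]

41 ÷ 37 → quotient 1, remainder 4
37 ÷ 4 → quotient 9, remainder 1
4 ÷ 1 → quotient 4, remainder 0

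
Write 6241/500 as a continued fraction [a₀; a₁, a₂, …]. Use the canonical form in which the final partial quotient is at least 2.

6241 ÷ 500 → quotient 12, remainder 241
500 ÷ 241 → quotient 2, remainder 18
241 ÷ 18 → quotient 13, remainder 7
18 ÷ 7 → quotient 2, remainder 4
7 ÷ 4 → quotient 1, remainder 3
4 ÷ 3 → quotient 1, remainder 1
3 ÷ 1 → quotient 3, remainder 0

[12; 2, 13, 2, 1, 1, 3]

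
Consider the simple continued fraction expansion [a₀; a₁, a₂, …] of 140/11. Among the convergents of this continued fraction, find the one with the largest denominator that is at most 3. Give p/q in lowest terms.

38/3

a_0 = 12: 12/1  (≤ bound)
a_1 = 1: 13/1  (≤ bound)
a_2 = 2: 38/3  (≤ bound)
a_3 = 1: 51/4  (> 3, stop)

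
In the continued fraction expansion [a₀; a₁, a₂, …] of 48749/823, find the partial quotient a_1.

4

Run the Euclidean algorithm, recording each quotient:
48749 = 59·823 + 192, so a_0 = 59
823 = 4·192 + 55, so a_1 = 4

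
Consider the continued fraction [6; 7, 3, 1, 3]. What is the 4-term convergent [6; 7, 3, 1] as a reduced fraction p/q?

178/29

Work from the innermost term outward:
Start with 1.
3 + 1/(1/1) = 3 + 1/1 = 4/1
7 + 1/(4/1) = 7 + 1/4 = 29/4
6 + 1/(29/4) = 6 + 4/29 = 178/29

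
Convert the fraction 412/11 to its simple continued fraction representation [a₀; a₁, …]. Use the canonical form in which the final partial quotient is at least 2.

[37; 2, 5]

⌊412/11⌋ = 37, remainder 5
⌊11/5⌋ = 2, remainder 1
⌊5/1⌋ = 5, remainder 0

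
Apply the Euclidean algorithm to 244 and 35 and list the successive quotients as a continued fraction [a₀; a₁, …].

⌊244/35⌋ = 6, remainder 34
⌊35/34⌋ = 1, remainder 1
⌊34/1⌋ = 34, remainder 0

[6; 1, 34]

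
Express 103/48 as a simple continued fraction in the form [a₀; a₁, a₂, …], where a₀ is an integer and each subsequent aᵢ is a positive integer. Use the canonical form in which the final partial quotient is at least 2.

[2; 6, 1, 6]

Run the Euclidean algorithm, recording each quotient:
⌊103/48⌋ = 2, remainder 7
⌊48/7⌋ = 6, remainder 6
⌊7/6⌋ = 1, remainder 1
⌊6/1⌋ = 6, remainder 0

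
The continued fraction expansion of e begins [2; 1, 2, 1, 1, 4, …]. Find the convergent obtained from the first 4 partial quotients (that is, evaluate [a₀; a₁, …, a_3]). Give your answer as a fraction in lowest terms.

11/4

a_0 = 2: 2/1
a_1 = 1: 3/1
a_2 = 2: 8/3
a_3 = 1: 11/4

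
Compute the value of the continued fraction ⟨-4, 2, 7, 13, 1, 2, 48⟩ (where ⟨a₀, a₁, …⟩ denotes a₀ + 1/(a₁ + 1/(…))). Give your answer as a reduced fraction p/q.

a_0 = -4: -4/1
a_1 = 2: -7/2
a_2 = 7: -53/15
a_3 = 13: -696/197
a_4 = 1: -749/212
a_5 = 2: -2194/621
a_6 = 48: -106061/30020

-106061/30020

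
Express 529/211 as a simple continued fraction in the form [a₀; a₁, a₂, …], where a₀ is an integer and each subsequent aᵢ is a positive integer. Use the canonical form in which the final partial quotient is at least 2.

[2; 1, 1, 34, 1, 2]

Run the Euclidean algorithm, recording each quotient:
529 ÷ 211 → quotient 2, remainder 107
211 ÷ 107 → quotient 1, remainder 104
107 ÷ 104 → quotient 1, remainder 3
104 ÷ 3 → quotient 34, remainder 2
3 ÷ 2 → quotient 1, remainder 1
2 ÷ 1 → quotient 2, remainder 0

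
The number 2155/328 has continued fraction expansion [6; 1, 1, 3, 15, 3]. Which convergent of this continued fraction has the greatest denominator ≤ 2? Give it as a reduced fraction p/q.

a_0 = 6: 6/1  (≤ bound)
a_1 = 1: 7/1  (≤ bound)
a_2 = 1: 13/2  (≤ bound)
a_3 = 3: 46/7  (> 2, stop)

13/2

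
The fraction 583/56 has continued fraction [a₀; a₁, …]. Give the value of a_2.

583 ÷ 56 → quotient 10, remainder 23
56 ÷ 23 → quotient 2, remainder 10
23 ÷ 10 → quotient 2, remainder 3

2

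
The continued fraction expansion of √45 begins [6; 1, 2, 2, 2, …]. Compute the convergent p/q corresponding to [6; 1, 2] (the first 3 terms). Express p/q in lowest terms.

20/3

Work from the innermost term outward:
Start with 2.
1 + 1/(2/1) = 1 + 1/2 = 3/2
6 + 1/(3/2) = 6 + 2/3 = 20/3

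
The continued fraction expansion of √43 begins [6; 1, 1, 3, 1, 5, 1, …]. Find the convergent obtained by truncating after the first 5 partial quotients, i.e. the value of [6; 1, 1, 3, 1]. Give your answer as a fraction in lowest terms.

Work from the innermost term outward:
Start with 1.
3 + 1/(1/1) = 3 + 1/1 = 4/1
1 + 1/(4/1) = 1 + 1/4 = 5/4
1 + 1/(5/4) = 1 + 4/5 = 9/5
6 + 1/(9/5) = 6 + 5/9 = 59/9

59/9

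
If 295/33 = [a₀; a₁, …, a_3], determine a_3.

2

⌊295/33⌋ = 8, remainder 31
⌊33/31⌋ = 1, remainder 2
⌊31/2⌋ = 15, remainder 1
⌊2/1⌋ = 2, remainder 0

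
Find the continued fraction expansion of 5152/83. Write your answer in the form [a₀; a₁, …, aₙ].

[62; 13, 1, 5]

5152 ÷ 83 → quotient 62, remainder 6
83 ÷ 6 → quotient 13, remainder 5
6 ÷ 5 → quotient 1, remainder 1
5 ÷ 1 → quotient 5, remainder 0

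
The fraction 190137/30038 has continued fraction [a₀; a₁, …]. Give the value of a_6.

3

190137 ÷ 30038 → quotient 6, remainder 9909
30038 ÷ 9909 → quotient 3, remainder 311
9909 ÷ 311 → quotient 31, remainder 268
311 ÷ 268 → quotient 1, remainder 43
268 ÷ 43 → quotient 6, remainder 10
43 ÷ 10 → quotient 4, remainder 3
10 ÷ 3 → quotient 3, remainder 1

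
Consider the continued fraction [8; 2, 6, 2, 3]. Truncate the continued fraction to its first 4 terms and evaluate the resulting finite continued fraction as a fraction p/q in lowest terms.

a_0 = 8: 8/1
a_1 = 2: 17/2
a_2 = 6: 110/13
a_3 = 2: 237/28

237/28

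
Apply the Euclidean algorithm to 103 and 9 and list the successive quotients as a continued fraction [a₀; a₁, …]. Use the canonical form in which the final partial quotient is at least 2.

⌊103/9⌋ = 11, remainder 4
⌊9/4⌋ = 2, remainder 1
⌊4/1⌋ = 4, remainder 0

[11; 2, 4]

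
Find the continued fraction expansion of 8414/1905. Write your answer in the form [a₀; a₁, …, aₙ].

Run the Euclidean algorithm, recording each quotient:
8414 ÷ 1905 → quotient 4, remainder 794
1905 ÷ 794 → quotient 2, remainder 317
794 ÷ 317 → quotient 2, remainder 160
317 ÷ 160 → quotient 1, remainder 157
160 ÷ 157 → quotient 1, remainder 3
157 ÷ 3 → quotient 52, remainder 1
3 ÷ 1 → quotient 3, remainder 0

[4; 2, 2, 1, 1, 52, 3]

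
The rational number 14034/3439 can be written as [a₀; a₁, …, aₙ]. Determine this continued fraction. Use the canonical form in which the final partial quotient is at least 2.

[4; 12, 2, 1, 2, 3, 10]

Apply division with remainder until the remainder is 0:
14034 = 4·3439 + 278, so a_0 = 4
3439 = 12·278 + 103, so a_1 = 12
278 = 2·103 + 72, so a_2 = 2
103 = 1·72 + 31, so a_3 = 1
72 = 2·31 + 10, so a_4 = 2
31 = 3·10 + 1, so a_5 = 3
10 = 10·1 + 0, so a_6 = 10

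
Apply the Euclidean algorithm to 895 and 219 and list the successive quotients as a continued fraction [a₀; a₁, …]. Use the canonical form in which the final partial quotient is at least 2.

[4; 11, 1, 1, 9]

⌊895/219⌋ = 4, remainder 19
⌊219/19⌋ = 11, remainder 10
⌊19/10⌋ = 1, remainder 9
⌊10/9⌋ = 1, remainder 1
⌊9/1⌋ = 9, remainder 0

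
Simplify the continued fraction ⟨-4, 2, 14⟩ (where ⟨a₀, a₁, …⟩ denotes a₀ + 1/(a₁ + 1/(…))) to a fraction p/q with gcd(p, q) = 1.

Start with 14.
2 + 1/(14/1) = 2 + 1/14 = 29/14
-4 + 1/(29/14) = -4 + 14/29 = -102/29

-102/29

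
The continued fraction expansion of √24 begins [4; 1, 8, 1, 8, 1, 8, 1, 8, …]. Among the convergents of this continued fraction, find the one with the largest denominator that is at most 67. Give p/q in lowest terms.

a_0 = 4: 4/1  (≤ bound)
a_1 = 1: 5/1  (≤ bound)
a_2 = 8: 44/9  (≤ bound)
a_3 = 1: 49/10  (≤ bound)
a_4 = 8: 436/89  (> 67, stop)

49/10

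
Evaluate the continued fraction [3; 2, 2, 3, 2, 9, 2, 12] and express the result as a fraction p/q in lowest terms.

32971/9668

a_0 = 3: 3/1
a_1 = 2: 7/2
a_2 = 2: 17/5
a_3 = 3: 58/17
a_4 = 2: 133/39
a_5 = 9: 1255/368
a_6 = 2: 2643/775
a_7 = 12: 32971/9668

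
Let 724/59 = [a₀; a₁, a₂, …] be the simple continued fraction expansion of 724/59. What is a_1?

3

724 = 12·59 + 16, so a_0 = 12
59 = 3·16 + 11, so a_1 = 3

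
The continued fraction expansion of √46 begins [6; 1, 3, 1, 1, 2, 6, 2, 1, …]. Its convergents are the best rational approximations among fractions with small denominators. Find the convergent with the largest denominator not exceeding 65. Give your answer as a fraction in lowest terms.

156/23

List convergents until the denominator exceeds the bound:
a_0 = 6: 6/1  (≤ bound)
a_1 = 1: 7/1  (≤ bound)
a_2 = 3: 27/4  (≤ bound)
a_3 = 1: 34/5  (≤ bound)
a_4 = 1: 61/9  (≤ bound)
a_5 = 2: 156/23  (≤ bound)
a_6 = 6: 997/147  (> 65, stop)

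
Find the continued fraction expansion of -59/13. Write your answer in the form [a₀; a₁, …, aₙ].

Run the Euclidean algorithm, recording each quotient:
-59 = -5·13 + 6, so a_0 = -5
13 = 2·6 + 1, so a_1 = 2
6 = 6·1 + 0, so a_2 = 6

[-5; 2, 6]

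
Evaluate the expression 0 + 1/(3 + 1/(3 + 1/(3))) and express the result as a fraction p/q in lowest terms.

Start with 3.
3 + 1/(3/1) = 3 + 1/3 = 10/3
3 + 1/(10/3) = 3 + 3/10 = 33/10
0 + 1/(33/10) = 0 + 10/33 = 10/33

10/33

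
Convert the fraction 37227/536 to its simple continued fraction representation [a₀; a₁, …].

[69; 2, 4, 1, 6, 7]

37227 = 69·536 + 243, so a_0 = 69
536 = 2·243 + 50, so a_1 = 2
243 = 4·50 + 43, so a_2 = 4
50 = 1·43 + 7, so a_3 = 1
43 = 6·7 + 1, so a_4 = 6
7 = 7·1 + 0, so a_5 = 7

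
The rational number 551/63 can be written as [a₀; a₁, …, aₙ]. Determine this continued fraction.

[8; 1, 2, 1, 15]

Apply division with remainder until the remainder is 0:
551 ÷ 63 → quotient 8, remainder 47
63 ÷ 47 → quotient 1, remainder 16
47 ÷ 16 → quotient 2, remainder 15
16 ÷ 15 → quotient 1, remainder 1
15 ÷ 1 → quotient 15, remainder 0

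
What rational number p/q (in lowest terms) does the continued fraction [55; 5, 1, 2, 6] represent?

Start with 6.
2 + 1/(6/1) = 2 + 1/6 = 13/6
1 + 1/(13/6) = 1 + 6/13 = 19/13
5 + 1/(19/13) = 5 + 13/19 = 108/19
55 + 1/(108/19) = 55 + 19/108 = 5959/108

5959/108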